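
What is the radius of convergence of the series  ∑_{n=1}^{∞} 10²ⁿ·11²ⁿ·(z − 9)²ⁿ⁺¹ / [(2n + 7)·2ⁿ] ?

Apply the ratio test: |a_{n+1}| / |a_n| = [(2n + 7)/(2(n+1) + 7)] · 100·121/2, which tends to 6050 as n → ∞.
Successive powers of (z − 9) differ by 2, so the series converges when |z − 9|² · 6050 < 1, i.e. |z − 9| < √(1/6050). So R = √2/110.

R = √2/110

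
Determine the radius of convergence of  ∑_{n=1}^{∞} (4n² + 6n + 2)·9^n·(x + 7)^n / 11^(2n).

R = 121/9

Ratio test: |a_{n+1}/a_n| = [(4(n+1)² + 6(n+1) + 2)/(4n² + 6n + 2)] · 9/121 → 9/121 as n → ∞.
Convergence for |x + 7| · 9/121 < 1, i.e. |x + 7| < 121/9. So R = 121/9.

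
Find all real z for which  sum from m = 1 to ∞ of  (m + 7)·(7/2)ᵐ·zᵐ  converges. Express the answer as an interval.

(-2/7, 2/7)

Apply the ratio test: |a_{m+1}| / |a_m| = [((m+1) + 7)/(m + 7)] · 7/2, which tends to 7/2 as m → ∞.
Thus R = 1/(7/2) = 2/7.
At z = 2/7: the terms have absolute value of order m, which does not tend to 0, so the series diverges by the divergence test.
Endpoint z = -2/7: the terms do not tend to 0, so the series diverges.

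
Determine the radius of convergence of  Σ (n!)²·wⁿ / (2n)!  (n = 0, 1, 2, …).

R = 4

By the ratio test, |a_{n+1}/a_n| = (n+1)²/[(2n+1)·(2n+2)] → 1/4.
Hence the series converges for |w| < 1/(1/4) = 4, so the radius of convergence is 4.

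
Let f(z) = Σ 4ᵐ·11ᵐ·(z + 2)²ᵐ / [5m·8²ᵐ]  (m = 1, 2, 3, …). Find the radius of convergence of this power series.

By the ratio test, |a_{m+1}/a_m| = [5m/5(m+1)] · 4·11/64 → 11/16.
Successive powers of (z + 2) differ by 2, so the series converges when |z + 2|² · 11/16 < 1, i.e. |z + 2| < √(16/11). So R = 4√11/11.

R = 4√11/11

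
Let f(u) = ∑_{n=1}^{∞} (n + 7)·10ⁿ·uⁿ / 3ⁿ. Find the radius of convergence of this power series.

R = 3/10

Apply the ratio test: |a_{n+1}| / |a_n| = [((n+1) + 7)/(n + 7)] · 10/3, which tends to 10/3 as n → ∞.
Hence the series converges for |u| < 1/(10/3) = 3/10, so the radius of convergence is 3/10.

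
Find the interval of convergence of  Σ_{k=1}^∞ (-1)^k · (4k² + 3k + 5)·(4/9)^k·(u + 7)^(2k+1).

(-17/2, -11/2)

Ratio test: |a_{k+1}/a_k| = [(4(k+1)² + 3(k+1) + 5)/(4k² + 3k + 5)] · 4/9 → 4/9 as k → ∞.
Since the exponent of (u + 7) increases by 2 each term, convergence requires |u + 7|² < 9/4, hence R = 3/2.
Check u = -11/2: the k-th term does not approach 0; divergence by the term test.
Endpoint u = -17/2: the terms have absolute value of order k², which does not tend to 0, so the series diverges by the divergence test.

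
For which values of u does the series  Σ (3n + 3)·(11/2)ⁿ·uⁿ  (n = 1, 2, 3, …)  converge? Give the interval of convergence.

(-2/11, 2/11)

Ratio test: |a_{n+1}/a_n| = [(3(n+1) + 3)/(3n + 3)] · 11/2 → 11/2 as n → ∞.
Hence the series converges for |u| < 1/(11/2) = 2/11, so the radius of convergence is 2/11.
When u = 2/11, the terms do not tend to 0, so the series diverges.
Endpoint u = -2/11: the terms have absolute value of order n, which does not tend to 0, so the series diverges by the divergence test.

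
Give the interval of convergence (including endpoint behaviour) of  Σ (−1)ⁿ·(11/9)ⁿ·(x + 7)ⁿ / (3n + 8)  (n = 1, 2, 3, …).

(-86/11, -68/11]

Ratio test: |a_{n+1}/a_n| = [(3n + 8)/(3(n+1) + 8)] · 11/9 → 11/9 as n → ∞.
Thus R = 1/(11/9) = 9/11.
When x = -68/11, an alternating series whose terms decrease to 0 in absolute value, so it converges by the Leibniz criterion.
When x = -86/11, the terms behave like c/n; limit comparison with the harmonic series gives divergence.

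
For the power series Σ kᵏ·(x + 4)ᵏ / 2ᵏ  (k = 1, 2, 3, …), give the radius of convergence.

R = 0

By the Cauchy root test, |a_k|^(1/k) = k/2 → ∞.
The root grows without bound, so R = 0 (convergence only at x = -4).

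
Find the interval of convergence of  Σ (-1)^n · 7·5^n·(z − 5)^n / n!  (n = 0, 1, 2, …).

(−∞, ∞)

Ratio test: |a_{n+1}/a_n| = 7/7 · 5 · 1/(n+1) → 0 as n → ∞.
The ratio tends to 0 regardless of z, hence R = ∞.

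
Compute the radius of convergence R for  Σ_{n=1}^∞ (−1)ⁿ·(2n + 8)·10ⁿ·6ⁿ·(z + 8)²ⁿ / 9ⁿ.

R = √15/10

Ratio test: |a_{n+1}/a_n| = [(2(n+1) + 8)/(2n + 8)] · 10·6/9 → 20/3 as n → ∞.
Writing y = (z + 8)², the series in y has radius 3/20, so |z + 8| < √(3/20) and R = √15/10.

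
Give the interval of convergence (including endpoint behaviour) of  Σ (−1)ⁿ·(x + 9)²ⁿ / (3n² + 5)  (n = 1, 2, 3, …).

[-10, -8]

Ratio test: |a_{n+1}/a_n| = (3n² + 5)/(3(n+1)² + 5) → 1 as n → ∞.
Since the exponent of (x + 9) increases by 2 each term, convergence requires |x + 9|² < 1, hence R = 1.
Check x = -8: the series is dominated by a constant times Σ 1/n², which converges (p = 2 > 1).
When x = -10, the terms are on the order of 1/n², so the series converges absolutely by comparison with the p-series (p = 2 > 1).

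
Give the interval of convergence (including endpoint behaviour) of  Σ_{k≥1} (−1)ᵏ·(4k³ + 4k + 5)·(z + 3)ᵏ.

Ratio test: |a_{k+1}/a_k| = (4(k+1)³ + 4(k+1) + 5)/(4k³ + 4k + 5) → 1 as k → ∞.
Convergence for |z + 3| < 1, so R = 1.
At z = -2: the terms have absolute value of order k³, which does not tend to 0, so the series diverges by the divergence test.
At z = -4: the terms do not tend to 0, so the series diverges.

(-4, -2)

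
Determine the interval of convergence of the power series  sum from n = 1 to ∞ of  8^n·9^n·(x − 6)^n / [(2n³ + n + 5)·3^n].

Ratio test: |a_{n+1}/a_n| = [(2n³ + n + 5)/(2(n+1)³ + (n+1) + 5)] · 8·9/3 → 24 as n → ∞.
Thus R = 1/(24) = 1/24.
When x = 145/24, absolute convergence follows by limit comparison with Σ 1/n³.
Check x = 143/24: absolute convergence follows by limit comparison with Σ 1/n³.

[143/24, 145/24]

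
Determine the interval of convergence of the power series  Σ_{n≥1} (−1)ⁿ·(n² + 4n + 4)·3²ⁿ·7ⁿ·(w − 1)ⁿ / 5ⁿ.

(58/63, 68/63)

By the ratio test, |a_{n+1}/a_n| = [((n+1)² + 4(n+1) + 4)/(n² + 4n + 4)] · 9·7/5 → 63/5.
Convergence for |w − 1| · 63/5 < 1, i.e. |w − 1| < 5/63. So R = 5/63.
At w = 68/63: the terms have absolute value of order n², which does not tend to 0, so the series diverges by the divergence test.
Check w = 58/63: the terms do not tend to 0, so the series diverges.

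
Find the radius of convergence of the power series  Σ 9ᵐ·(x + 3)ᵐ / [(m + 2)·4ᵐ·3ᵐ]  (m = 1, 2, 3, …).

By the ratio test, |a_{m+1}/a_m| = [(m + 2)/((m+1) + 2)] · 9/(4·3) → 3/4.
The series converges when 3/4 · |x + 3| < 1, giving R = 4/3.

R = 4/3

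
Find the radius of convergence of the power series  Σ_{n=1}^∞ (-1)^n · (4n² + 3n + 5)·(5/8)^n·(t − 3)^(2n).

R = 2√10/5

The ratio of consecutive coefficients is [(4(n+1)² + 3(n+1) + 5)/(4n² + 3n + 5)] · 5/8 → 5/8.
Successive powers of (t − 3) differ by 2, so the series converges when |t − 3|² · 5/8 < 1, i.e. |t − 3| < √(8/5). So R = 2√10/5.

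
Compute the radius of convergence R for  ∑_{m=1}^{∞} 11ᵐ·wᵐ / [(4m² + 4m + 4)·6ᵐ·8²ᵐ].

R = 384/11

Ratio test: |a_{m+1}/a_m| = [(4m² + 4m + 4)/(4(m+1)² + 4(m+1) + 4)] · 11/(6·64) → 11/384 as m → ∞.
Thus R = 1/(11/384) = 384/11.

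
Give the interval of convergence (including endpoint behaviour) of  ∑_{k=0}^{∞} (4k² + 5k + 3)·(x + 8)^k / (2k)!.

Apply the ratio test: |a_{k+1}| / |a_k| = (4(k+1)² + 5(k+1) + 3)/(4k² + 5k + 3) · 1/[(2k+1)·(2k+2)], which tends to 0 as k → ∞.
The ratio tends to 0 regardless of x, hence R = ∞.

(−∞, ∞)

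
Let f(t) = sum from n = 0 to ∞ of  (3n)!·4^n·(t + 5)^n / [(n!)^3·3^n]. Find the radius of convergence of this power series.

Apply the ratio test: |a_{n+1}| / |a_n| = (3n+1)·(3n+2)·(3n+3)/(n+1)³ · 4/3, which tends to 36 as n → ∞.
Convergence for |t + 5| · 36 < 1, i.e. |t + 5| < 1/36. So R = 1/36.

R = 1/36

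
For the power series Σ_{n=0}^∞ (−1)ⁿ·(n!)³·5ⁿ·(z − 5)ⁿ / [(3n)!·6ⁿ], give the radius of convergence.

The ratio of consecutive coefficients is (n+1)³/[(3n+1)·(3n+2)·(3n+3)] · 5/6 → 5/162.
Convergence for |z − 5| · 5/162 < 1, i.e. |z − 5| < 162/5. So R = 162/5.

R = 162/5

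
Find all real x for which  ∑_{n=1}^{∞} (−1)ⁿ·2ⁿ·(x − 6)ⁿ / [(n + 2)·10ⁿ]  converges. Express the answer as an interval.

Ratio test: |a_{n+1}/a_n| = [(n + 2)/((n+1) + 2)] · 2/10 → 1/5 as n → ∞.
Hence the series converges for |x − 6| < 1/(1/5) = 5, so the radius of convergence is 5.
At x = 11: an alternating series whose terms decrease to 0 in absolute value, so it converges by the Leibniz criterion.
Check x = 1: the terms are asymptotic to a nonzero constant times 1/n, so the series diverges by limit comparison with Σ 1/n.

(1, 11]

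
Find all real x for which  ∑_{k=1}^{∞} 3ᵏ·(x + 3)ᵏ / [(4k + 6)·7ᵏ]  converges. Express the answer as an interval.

Ratio test: |a_{k+1}/a_k| = [(4k + 6)/(4(k+1) + 6)] · 3/7 → 3/7 as k → ∞.
The series converges when 3/7 · |x + 3| < 1, giving R = 7/3.
When x = -2/3, comparison with the harmonic series Σ 1/k shows the series diverges.
When x = -16/3, convergence follows from the alternating series test (terms decrease monotonically to 0).

[-16/3, -2/3)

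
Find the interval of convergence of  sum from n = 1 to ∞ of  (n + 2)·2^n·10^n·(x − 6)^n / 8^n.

(28/5, 32/5)

The ratio of consecutive coefficients is [((n+1) + 2)/(n + 2)] · 2·10/8 → 5/2.
Convergence for |x − 6| · 5/2 < 1, i.e. |x − 6| < 2/5. So R = 2/5.
Check x = 32/5: the n-th term does not approach 0; divergence by the term test.
When x = 28/5, the n-th term does not approach 0; divergence by the term test.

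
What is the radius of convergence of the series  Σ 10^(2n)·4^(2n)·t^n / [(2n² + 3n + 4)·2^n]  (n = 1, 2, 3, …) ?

By the ratio test, |a_{n+1}/a_n| = [(2n² + 3n + 4)/(2(n+1)² + 3(n+1) + 4)] · 100·16/2 → 800.
The series converges when 800 · |t| < 1, giving R = 1/800.

R = 1/800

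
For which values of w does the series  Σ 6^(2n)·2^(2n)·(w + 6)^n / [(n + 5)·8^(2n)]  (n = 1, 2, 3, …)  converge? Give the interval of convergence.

[-58/9, -50/9)

By the ratio test, |a_{n+1}/a_n| = [(n + 5)/((n+1) + 5)] · 36·4/64 → 9/4.
Hence the series converges for |w + 6| < 1/(9/4) = 4/9, so the radius of convergence is 4/9.
Check w = -50/9: the terms behave like c/n; limit comparison with the harmonic series gives divergence.
Check w = -58/9: an alternating series whose terms decrease to 0 in absolute value, so it converges by the Leibniz criterion.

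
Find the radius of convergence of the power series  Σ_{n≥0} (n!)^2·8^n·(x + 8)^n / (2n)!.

Apply the ratio test: |a_{n+1}| / |a_n| = (n+1)²/[(2n+1)·(2n+2)] · 8, which tends to 2 as n → ∞.
Convergence for |x + 8| · 2 < 1, i.e. |x + 8| < 1/2. So R = 1/2.

R = 1/2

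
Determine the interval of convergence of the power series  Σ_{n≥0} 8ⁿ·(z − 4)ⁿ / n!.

(−∞, ∞)

The ratio of consecutive coefficients is 8 · 1/(n+1) → 0.
The ratio tends to 0 regardless of z, hence R = ∞.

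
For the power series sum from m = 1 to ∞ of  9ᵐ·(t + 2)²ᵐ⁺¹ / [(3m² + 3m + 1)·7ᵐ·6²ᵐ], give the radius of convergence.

R = 2√7

Ratio test: |a_{m+1}/a_m| = [(3m² + 3m + 1)/(3(m+1)² + 3(m+1) + 1)] · 9/(7·36) → 1/28 as m → ∞.
Since the exponent of (t + 2) increases by 2 each term, convergence requires |t + 2|² < 28, hence R = 2√7.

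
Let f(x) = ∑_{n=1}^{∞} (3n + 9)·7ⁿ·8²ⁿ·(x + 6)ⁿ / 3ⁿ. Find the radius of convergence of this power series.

R = 3/448

Ratio test: |a_{n+1}/a_n| = [(3(n+1) + 9)/(3n + 9)] · 7·64/3 → 448/3 as n → ∞.
Hence the series converges for |x + 6| < 1/(448/3) = 3/448, so the radius of convergence is 3/448.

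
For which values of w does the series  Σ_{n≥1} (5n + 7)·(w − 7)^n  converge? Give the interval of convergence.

By the ratio test, |a_{n+1}/a_n| = (5(n+1) + 7)/(5n + 7) → 1.
Hence R = 1.
Endpoint w = 8: the n-th term does not approach 0; divergence by the term test.
When w = 6, the terms have absolute value of order n, which does not tend to 0, so the series diverges by the divergence test.

(6, 8)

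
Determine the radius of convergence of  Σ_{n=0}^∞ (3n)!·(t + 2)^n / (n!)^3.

R = 1/27

Apply the ratio test: |a_{n+1}| / |a_n| = (3n+1)·(3n+2)·(3n+3)/(n+1)³, which tends to 27 as n → ∞.
Thus R = 1/(27) = 1/27.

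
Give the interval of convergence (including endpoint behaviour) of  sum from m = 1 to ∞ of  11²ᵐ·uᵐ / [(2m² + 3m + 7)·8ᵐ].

The ratio of consecutive coefficients is [(2m² + 3m + 7)/(2(m+1)² + 3(m+1) + 7)] · 121/8 → 121/8.
Thus R = 1/(121/8) = 8/121.
When u = 8/121, absolute convergence follows by limit comparison with Σ 1/m².
At u = -8/121: the terms are on the order of 1/m², so the series converges absolutely by comparison with the p-series (p = 2 > 1).

[-8/121, 8/121]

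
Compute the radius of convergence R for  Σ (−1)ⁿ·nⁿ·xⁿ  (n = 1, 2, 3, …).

Root test: |a_n|^(1/n) = n → ∞.
Since the n-th root of |a_n| is unbounded, the series converges only at x = 0; R = 0.

R = 0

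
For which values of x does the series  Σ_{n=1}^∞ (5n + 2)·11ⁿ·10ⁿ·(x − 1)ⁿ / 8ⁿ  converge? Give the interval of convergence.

(51/55, 59/55)

By the ratio test, |a_{n+1}/a_n| = [(5(n+1) + 2)/(5n + 2)] · 11·10/8 → 55/4.
Hence the series converges for |x − 1| < 1/(55/4) = 4/55, so the radius of convergence is 4/55.
Endpoint x = 59/55: the terms do not tend to 0, so the series diverges.
Endpoint x = 51/55: the terms do not tend to 0, so the series diverges.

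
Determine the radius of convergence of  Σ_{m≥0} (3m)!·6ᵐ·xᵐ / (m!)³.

R = 1/162

Apply the ratio test: |a_{m+1}| / |a_m| = (3m+1)·(3m+2)·(3m+3)/(m+1)³ · 6, which tends to 162 as m → ∞.
Convergence for |x| · 162 < 1, i.e. |x| < 1/162. So R = 1/162.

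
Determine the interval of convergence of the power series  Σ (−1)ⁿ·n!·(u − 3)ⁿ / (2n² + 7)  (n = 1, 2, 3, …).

Apply the ratio test: |a_{n+1}| / |a_n| = (n+1) · (2n² + 7)/(2(n+1)² + 7), which tends to ∞ as n → ∞.
The terms grow without bound for any (u − 3) ≠ 0, so R = 0 (convergence only at u = 3).

{3}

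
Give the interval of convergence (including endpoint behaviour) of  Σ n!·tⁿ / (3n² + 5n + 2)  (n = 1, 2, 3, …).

{0}

Ratio test: |a_{n+1}/a_n| = (n+1) · (3n² + 5n + 2)/(3(n+1)² + 5(n+1) + 2) → ∞ as n → ∞.
The ratio grows without bound, so the series diverges whenever t ≠ 0; it converges only at t = 0. R = 0.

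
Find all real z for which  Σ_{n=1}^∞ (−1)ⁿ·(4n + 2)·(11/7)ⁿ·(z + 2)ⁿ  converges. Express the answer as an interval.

(-29/11, -15/11)

Apply the ratio test: |a_{n+1}| / |a_n| = [(4(n+1) + 2)/(4n + 2)] · 11/7, which tends to 11/7 as n → ∞.
Convergence for |z + 2| · 11/7 < 1, i.e. |z + 2| < 7/11. So R = 7/11.
When z = -15/11, the terms have absolute value of order n, which does not tend to 0, so the series diverges by the divergence test.
Check z = -29/11: the n-th term does not approach 0; divergence by the term test.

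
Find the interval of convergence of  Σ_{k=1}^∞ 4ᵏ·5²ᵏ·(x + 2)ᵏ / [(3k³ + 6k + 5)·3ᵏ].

[-203/100, -197/100]

The ratio of consecutive coefficients is [(3k³ + 6k + 5)/(3(k+1)³ + 6(k+1) + 5)] · 4·25/3 → 100/3.
Hence the series converges for |x + 2| < 1/(100/3) = 3/100, so the radius of convergence is 3/100.
When x = -197/100, the series is dominated by a constant times Σ 1/k³, which converges (p = 3 > 1).
When x = -203/100, the series is dominated by a constant times Σ 1/k³, which converges (p = 3 > 1).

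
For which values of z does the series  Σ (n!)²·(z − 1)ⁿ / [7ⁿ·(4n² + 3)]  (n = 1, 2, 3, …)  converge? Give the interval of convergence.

By the ratio test, |a_{n+1}/a_n| = (n+1)² · 1/7 · (4n² + 3)/(4(n+1)² + 3) → ∞.
The terms grow without bound for any (z − 1) ≠ 0, so R = 0 (convergence only at z = 1).

{1}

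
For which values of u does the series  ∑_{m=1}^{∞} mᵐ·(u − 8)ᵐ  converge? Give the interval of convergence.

Applying the root test, |a_m|^(1/m) = m → ∞.
The root grows without bound, so R = 0 (convergence only at u = 8).

{8}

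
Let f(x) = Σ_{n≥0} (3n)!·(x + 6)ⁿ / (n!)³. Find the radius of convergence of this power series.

R = 1/27

By the ratio test, |a_{n+1}/a_n| = (3n+1)·(3n+2)·(3n+3)/(n+1)³ → 27.
Thus R = 1/(27) = 1/27.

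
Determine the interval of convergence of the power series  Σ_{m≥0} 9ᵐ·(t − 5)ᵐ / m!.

Ratio test: |a_{m+1}/a_m| = 9 · 1/(m+1) → 0 as m → ∞.
The ratio tends to 0 regardless of t, hence R = ∞.

(−∞, ∞)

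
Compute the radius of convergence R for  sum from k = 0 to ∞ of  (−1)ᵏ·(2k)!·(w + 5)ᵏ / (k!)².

Ratio test: |a_{k+1}/a_k| = (2k+1)·(2k+2)/(k+1)² → 4 as k → ∞.
The series converges when 4 · |w + 5| < 1, giving R = 1/4.

R = 1/4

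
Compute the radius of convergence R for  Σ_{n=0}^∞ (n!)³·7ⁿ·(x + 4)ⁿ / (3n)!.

The ratio of consecutive coefficients is (n+1)³/[(3n+1)·(3n+2)·(3n+3)] · 7 → 7/27.
The series converges when 7/27 · |x + 4| < 1, giving R = 27/7.

R = 27/7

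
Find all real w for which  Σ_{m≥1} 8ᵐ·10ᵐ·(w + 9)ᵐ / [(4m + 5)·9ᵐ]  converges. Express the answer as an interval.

Apply the ratio test: |a_{m+1}| / |a_m| = [(4m + 5)/(4(m+1) + 5)] · 8·10/9, which tends to 80/9 as m → ∞.
Convergence for |w + 9| · 80/9 < 1, i.e. |w + 9| < 9/80. So R = 9/80.
When w = -711/80, the terms are asymptotic to a nonzero constant times 1/m, so the series diverges by limit comparison with Σ 1/m.
Endpoint w = -729/80: an alternating series whose terms decrease to 0 in absolute value, so it converges by the Leibniz criterion.

[-729/80, -711/80)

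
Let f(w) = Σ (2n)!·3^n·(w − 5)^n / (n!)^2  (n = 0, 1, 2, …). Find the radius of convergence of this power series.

Apply the ratio test: |a_{n+1}| / |a_n| = (2n+1)·(2n+2)/(n+1)² · 3, which tends to 12 as n → ∞.
The series converges when 12 · |w − 5| < 1, giving R = 1/12.

R = 1/12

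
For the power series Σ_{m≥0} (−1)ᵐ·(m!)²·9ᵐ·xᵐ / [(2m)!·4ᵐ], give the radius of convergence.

Ratio test: |a_{m+1}/a_m| = (m+1)²/[(2m+1)·(2m+2)] · 9/4 → 9/16 as m → ∞.
Hence the series converges for |x| < 1/(9/16) = 16/9, so the radius of convergence is 16/9.

R = 16/9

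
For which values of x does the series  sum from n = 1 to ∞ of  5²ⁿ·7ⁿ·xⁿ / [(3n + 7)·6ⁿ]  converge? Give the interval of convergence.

By the ratio test, |a_{n+1}/a_n| = [(3n + 7)/(3(n+1) + 7)] · 25·7/6 → 175/6.
Hence the series converges for |x| < 1/(175/6) = 6/175, so the radius of convergence is 6/175.
Check x = 6/175: comparison with the harmonic series Σ 1/n shows the series diverges.
Endpoint x = -6/175: convergence follows from the alternating series test (terms decrease monotonically to 0).

[-6/175, 6/175)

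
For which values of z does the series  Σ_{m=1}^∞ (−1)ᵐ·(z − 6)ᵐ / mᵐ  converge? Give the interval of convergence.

Applying the root test, |a_m|^(1/m) = 1/m → 0.
The limit is 0 for every z, so R = ∞.

(−∞, ∞)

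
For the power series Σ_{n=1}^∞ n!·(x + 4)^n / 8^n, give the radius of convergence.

By the ratio test, |a_{n+1}/a_n| = (n+1) · 1/8 → ∞.
Since the ratio → ∞, the series diverges for every x ≠ -4, and R = 0.

R = 0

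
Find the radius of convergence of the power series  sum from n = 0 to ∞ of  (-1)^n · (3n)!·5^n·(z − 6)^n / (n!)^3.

Apply the ratio test: |a_{n+1}| / |a_n| = (3n+1)·(3n+2)·(3n+3)/(n+1)³ · 5, which tends to 135 as n → ∞.
Thus R = 1/(135) = 1/135.

R = 1/135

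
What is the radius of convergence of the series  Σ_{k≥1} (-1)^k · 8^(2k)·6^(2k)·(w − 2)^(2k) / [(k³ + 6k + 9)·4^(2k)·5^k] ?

R = √5/12

The ratio of consecutive coefficients is [(k³ + 6k + 9)/((k+1)³ + 6(k+1) + 9)] · 64·36/(16·5) → 144/5.
Writing y = (w − 2)², the series in y has radius 5/144, so |w − 2| < √(5/144) and R = √5/12.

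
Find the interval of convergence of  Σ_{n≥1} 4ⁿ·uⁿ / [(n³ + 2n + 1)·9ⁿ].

[-9/4, 9/4]

By the ratio test, |a_{n+1}/a_n| = [(n³ + 2n + 1)/((n+1)³ + 2(n+1) + 1)] · 4/9 → 4/9.
Hence the series converges for |u| < 1/(4/9) = 9/4, so the radius of convergence is 9/4.
At u = 9/4: the terms are on the order of 1/n³, so the series converges absolutely by comparison with the p-series (p = 3 > 1).
Check u = -9/4: the terms are on the order of 1/n³, so the series converges absolutely by comparison with the p-series (p = 3 > 1).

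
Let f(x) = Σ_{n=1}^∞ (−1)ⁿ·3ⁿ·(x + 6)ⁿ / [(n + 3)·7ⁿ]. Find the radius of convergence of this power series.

R = 7/3

Apply the ratio test: |a_{n+1}| / |a_n| = [(n + 3)/((n+1) + 3)] · 3/7, which tends to 3/7 as n → ∞.
Thus R = 1/(3/7) = 7/3.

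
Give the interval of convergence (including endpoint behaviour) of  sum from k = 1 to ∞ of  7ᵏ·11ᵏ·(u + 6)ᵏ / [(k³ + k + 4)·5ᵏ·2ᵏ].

The ratio of consecutive coefficients is [(k³ + k + 4)/((k+1)³ + (k+1) + 4)] · 7·11/(5·2) → 77/10.
Hence the series converges for |u + 6| < 1/(77/10) = 10/77, so the radius of convergence is 10/77.
At u = -452/77: absolute convergence follows by limit comparison with Σ 1/k³.
Check u = -472/77: the series is dominated by a constant times Σ 1/k³, which converges (p = 3 > 1).

[-472/77, -452/77]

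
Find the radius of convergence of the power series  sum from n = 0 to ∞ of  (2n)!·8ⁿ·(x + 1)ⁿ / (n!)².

R = 1/32

The ratio of consecutive coefficients is (2n+1)·(2n+2)/(n+1)² · 8 → 32.
Thus R = 1/(32) = 1/32.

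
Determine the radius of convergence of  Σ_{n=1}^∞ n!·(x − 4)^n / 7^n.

R = 0

By the ratio test, |a_{n+1}/a_n| = (n+1) · 1/7 → ∞.
Since the ratio → ∞, the series diverges for every x ≠ 4, and R = 0.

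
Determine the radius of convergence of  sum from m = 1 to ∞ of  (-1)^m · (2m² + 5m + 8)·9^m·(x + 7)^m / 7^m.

R = 7/9

By the ratio test, |a_{m+1}/a_m| = [(2(m+1)² + 5(m+1) + 8)/(2m² + 5m + 8)] · 9/7 → 9/7.
Thus R = 1/(9/7) = 7/9.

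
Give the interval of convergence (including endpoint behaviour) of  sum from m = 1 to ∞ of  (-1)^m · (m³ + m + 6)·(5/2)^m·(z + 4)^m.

(-22/5, -18/5)

Ratio test: |a_{m+1}/a_m| = [((m+1)³ + (m+1) + 6)/(m³ + m + 6)] · 5/2 → 5/2 as m → ∞.
Thus R = 1/(5/2) = 2/5.
When z = -18/5, the terms have absolute value of order m³, which does not tend to 0, so the series diverges by the divergence test.
When z = -22/5, the terms do not tend to 0, so the series diverges.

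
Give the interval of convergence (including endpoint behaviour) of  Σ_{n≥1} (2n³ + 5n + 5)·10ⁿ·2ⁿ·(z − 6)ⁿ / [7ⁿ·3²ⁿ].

(57/20, 183/20)

By the ratio test, |a_{n+1}/a_n| = [(2(n+1)³ + 5(n+1) + 5)/(2n³ + 5n + 5)] · 10·2/(7·9) → 20/63.
The series converges when 20/63 · |z − 6| < 1, giving R = 63/20.
Endpoint z = 183/20: the terms do not tend to 0, so the series diverges.
At z = 57/20: the terms have absolute value of order n³, which does not tend to 0, so the series diverges by the divergence test.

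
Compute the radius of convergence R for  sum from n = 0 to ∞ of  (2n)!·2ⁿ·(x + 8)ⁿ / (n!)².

R = 1/8

Ratio test: |a_{n+1}/a_n| = (2n+1)·(2n+2)/(n+1)² · 2 → 8 as n → ∞.
The series converges when 8 · |x + 8| < 1, giving R = 1/8.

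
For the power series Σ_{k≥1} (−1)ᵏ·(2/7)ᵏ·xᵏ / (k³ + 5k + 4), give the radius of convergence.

R = 7/2

Apply the ratio test: |a_{k+1}| / |a_k| = [(k³ + 5k + 4)/((k+1)³ + 5(k+1) + 4)] · 2/7, which tends to 2/7 as k → ∞.
The series converges when 2/7 · |x| < 1, giving R = 7/2.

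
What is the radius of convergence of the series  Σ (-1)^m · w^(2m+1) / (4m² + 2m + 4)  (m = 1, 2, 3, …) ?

R = 1

By the ratio test, |a_{m+1}/a_m| = (4m² + 2m + 4)/(4(m+1)² + 2(m+1) + 4) → 1.
Successive powers of w differ by 2, so the series converges when |w|² · 1 < 1, i.e. |w| < √(1) = 1. So R = 1.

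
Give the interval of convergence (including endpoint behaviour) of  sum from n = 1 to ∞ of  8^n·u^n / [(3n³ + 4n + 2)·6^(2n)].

By the ratio test, |a_{n+1}/a_n| = [(3n³ + 4n + 2)/(3(n+1)³ + 4(n+1) + 2)] · 8/36 → 2/9.
Thus R = 1/(2/9) = 9/2.
At u = 9/2: absolute convergence follows by limit comparison with Σ 1/n³.
When u = -9/2, the terms are on the order of 1/n³, so the series converges absolutely by comparison with the p-series (p = 3 > 1).

[-9/2, 9/2]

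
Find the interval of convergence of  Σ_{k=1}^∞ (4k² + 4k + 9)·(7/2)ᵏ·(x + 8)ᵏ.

Ratio test: |a_{k+1}/a_k| = [(4(k+1)² + 4(k+1) + 9)/(4k² + 4k + 9)] · 7/2 → 7/2 as k → ∞.
The series converges when 7/2 · |x + 8| < 1, giving R = 2/7.
At x = -54/7: the k-th term does not approach 0; divergence by the term test.
Endpoint x = -58/7: the terms have absolute value of order k², which does not tend to 0, so the series diverges by the divergence test.

(-58/7, -54/7)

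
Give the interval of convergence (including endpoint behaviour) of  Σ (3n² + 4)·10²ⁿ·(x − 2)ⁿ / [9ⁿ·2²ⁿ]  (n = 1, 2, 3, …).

The ratio of consecutive coefficients is [(3(n+1)² + 4)/(3n² + 4)] · 100/(9·4) → 25/9.
The series converges when 25/9 · |x − 2| < 1, giving R = 9/25.
Check x = 59/25: the n-th term does not approach 0; divergence by the term test.
When x = 41/25, the n-th term does not approach 0; divergence by the term test.

(41/25, 59/25)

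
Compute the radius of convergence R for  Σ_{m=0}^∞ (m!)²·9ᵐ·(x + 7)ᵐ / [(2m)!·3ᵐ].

R = 4/3

By the ratio test, |a_{m+1}/a_m| = (m+1)²/[(2m+1)·(2m+2)] · 9/3 → 3/4.
The series converges when 3/4 · |x + 7| < 1, giving R = 4/3.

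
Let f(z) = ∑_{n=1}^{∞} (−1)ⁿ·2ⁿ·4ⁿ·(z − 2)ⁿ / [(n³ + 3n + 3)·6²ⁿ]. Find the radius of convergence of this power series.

R = 9/2

Ratio test: |a_{n+1}/a_n| = [(n³ + 3n + 3)/((n+1)³ + 3(n+1) + 3)] · 2·4/36 → 2/9 as n → ∞.
Hence the series converges for |z − 2| < 1/(2/9) = 9/2, so the radius of convergence is 9/2.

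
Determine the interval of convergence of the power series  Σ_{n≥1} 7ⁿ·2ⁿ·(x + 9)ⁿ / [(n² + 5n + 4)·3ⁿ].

[-129/14, -123/14]

Ratio test: |a_{n+1}/a_n| = [(n² + 5n + 4)/((n+1)² + 5(n+1) + 4)] · 7·2/3 → 14/3 as n → ∞.
The series converges when 14/3 · |x + 9| < 1, giving R = 3/14.
Check x = -123/14: the terms are on the order of 1/n², so the series converges absolutely by comparison with the p-series (p = 2 > 1).
Check x = -129/14: absolute convergence follows by limit comparison with Σ 1/n².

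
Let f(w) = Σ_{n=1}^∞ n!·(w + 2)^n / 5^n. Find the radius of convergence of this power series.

R = 0

Ratio test: |a_{n+1}/a_n| = (n+1) · 1/5 → ∞ as n → ∞.
Since the ratio → ∞, the series diverges for every w ≠ -2, and R = 0.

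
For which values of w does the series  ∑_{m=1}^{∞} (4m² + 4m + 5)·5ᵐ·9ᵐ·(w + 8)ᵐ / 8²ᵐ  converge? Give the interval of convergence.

(-424/45, -296/45)

Ratio test: |a_{m+1}/a_m| = [(4(m+1)² + 4(m+1) + 5)/(4m² + 4m + 5)] · 5·9/64 → 45/64 as m → ∞.
Thus R = 1/(45/64) = 64/45.
Endpoint w = -296/45: the terms have absolute value of order m², which does not tend to 0, so the series diverges by the divergence test.
Check w = -424/45: the terms have absolute value of order m², which does not tend to 0, so the series diverges by the divergence test.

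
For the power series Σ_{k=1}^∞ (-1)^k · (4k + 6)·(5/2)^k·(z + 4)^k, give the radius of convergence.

R = 2/5

The ratio of consecutive coefficients is [(4(k+1) + 6)/(4k + 6)] · 5/2 → 5/2.
Convergence for |z + 4| · 5/2 < 1, i.e. |z + 4| < 2/5. So R = 2/5.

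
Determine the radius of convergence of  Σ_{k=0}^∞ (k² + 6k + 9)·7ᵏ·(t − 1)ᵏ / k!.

By the ratio test, |a_{k+1}/a_k| = ((k+1)² + 6(k+1) + 9)/(k² + 6k + 9) · 7 · 1/(k+1) → 0.
The limit is 0, so the series converges for all t; R = ∞.

R = ∞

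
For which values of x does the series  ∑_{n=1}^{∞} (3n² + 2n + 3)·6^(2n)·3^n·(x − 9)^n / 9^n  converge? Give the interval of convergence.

(107/12, 109/12)

The ratio of consecutive coefficients is [(3(n+1)² + 2(n+1) + 3)/(3n² + 2n + 3)] · 36·3/9 → 12.
Thus R = 1/(12) = 1/12.
Endpoint x = 109/12: the n-th term does not approach 0; divergence by the term test.
Endpoint x = 107/12: the terms do not tend to 0, so the series diverges.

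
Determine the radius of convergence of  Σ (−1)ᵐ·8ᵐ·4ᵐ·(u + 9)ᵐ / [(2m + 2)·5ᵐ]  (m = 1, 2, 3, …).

R = 5/32

Ratio test: |a_{m+1}/a_m| = [(2m + 2)/(2(m+1) + 2)] · 8·4/5 → 32/5 as m → ∞.
The series converges when 32/5 · |u + 9| < 1, giving R = 5/32.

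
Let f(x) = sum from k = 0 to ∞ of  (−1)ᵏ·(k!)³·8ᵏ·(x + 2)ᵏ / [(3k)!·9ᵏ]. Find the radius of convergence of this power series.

R = 243/8

Apply the ratio test: |a_{k+1}| / |a_k| = (k+1)³/[(3k+1)·(3k+2)·(3k+3)] · 8/9, which tends to 8/243 as k → ∞.
Thus R = 1/(8/243) = 243/8.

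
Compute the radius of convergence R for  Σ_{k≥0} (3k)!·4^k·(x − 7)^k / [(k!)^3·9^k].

R = 1/12

Ratio test: |a_{k+1}/a_k| = (3k+1)·(3k+2)·(3k+3)/(k+1)³ · 4/9 → 12 as k → ∞.
The series converges when 12 · |x − 7| < 1, giving R = 1/12.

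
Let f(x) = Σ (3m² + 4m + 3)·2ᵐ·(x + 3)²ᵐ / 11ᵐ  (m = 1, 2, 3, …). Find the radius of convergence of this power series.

Ratio test: |a_{m+1}/a_m| = [(3(m+1)² + 4(m+1) + 3)/(3m² + 4m + 3)] · 2/11 → 2/11 as m → ∞.
Writing y = (x + 3)², the series in y has radius 11/2, so |x + 3| < √(11/2) and R = √22/2.

R = √22/2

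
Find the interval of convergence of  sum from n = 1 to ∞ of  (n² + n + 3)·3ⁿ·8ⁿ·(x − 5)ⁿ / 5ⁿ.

(115/24, 125/24)

Ratio test: |a_{n+1}/a_n| = [((n+1)² + (n+1) + 3)/(n² + n + 3)] · 3·8/5 → 24/5 as n → ∞.
Hence the series converges for |x − 5| < 1/(24/5) = 5/24, so the radius of convergence is 5/24.
Endpoint x = 125/24: the terms do not tend to 0, so the series diverges.
When x = 115/24, the terms have absolute value of order n², which does not tend to 0, so the series diverges by the divergence test.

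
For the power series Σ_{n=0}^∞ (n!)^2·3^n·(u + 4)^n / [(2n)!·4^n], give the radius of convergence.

R = 16/3

By the ratio test, |a_{n+1}/a_n| = (n+1)²/[(2n+1)·(2n+2)] · 3/4 → 3/16.
Thus R = 1/(3/16) = 16/3.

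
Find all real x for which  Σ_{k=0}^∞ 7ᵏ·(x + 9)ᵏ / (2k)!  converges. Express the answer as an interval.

(−∞, ∞)

Apply the ratio test: |a_{k+1}| / |a_k| = 7 · 1/[(2k+1)·(2k+2)], which tends to 0 as k → ∞.
The limit is 0, so the series converges for all x; R = ∞.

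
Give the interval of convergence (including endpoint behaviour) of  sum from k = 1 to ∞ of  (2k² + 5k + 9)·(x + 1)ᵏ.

(-2, 0)

The ratio of consecutive coefficients is (2(k+1)² + 5(k+1) + 9)/(2k² + 5k + 9) → 1.
Hence R = 1.
Check x = 0: the terms have absolute value of order k², which does not tend to 0, so the series diverges by the divergence test.
Endpoint x = -2: the terms do not tend to 0, so the series diverges.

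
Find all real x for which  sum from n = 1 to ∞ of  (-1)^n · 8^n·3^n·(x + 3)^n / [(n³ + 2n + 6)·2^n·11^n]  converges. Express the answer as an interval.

[-47/12, -25/12]

By the ratio test, |a_{n+1}/a_n| = [(n³ + 2n + 6)/((n+1)³ + 2(n+1) + 6)] · 8·3/(2·11) → 12/11.
Convergence for |x + 3| · 12/11 < 1, i.e. |x + 3| < 11/12. So R = 11/12.
Endpoint x = -25/12: the series is dominated by a constant times Σ 1/n³, which converges (p = 3 > 1).
Endpoint x = -47/12: absolute convergence follows by limit comparison with Σ 1/n³.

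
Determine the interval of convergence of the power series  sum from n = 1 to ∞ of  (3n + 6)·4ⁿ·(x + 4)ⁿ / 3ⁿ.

(-19/4, -13/4)

The ratio of consecutive coefficients is [(3(n+1) + 6)/(3n + 6)] · 4/3 → 4/3.
The series converges when 4/3 · |x + 4| < 1, giving R = 3/4.
When x = -13/4, the terms have absolute value of order n, which does not tend to 0, so the series diverges by the divergence test.
When x = -19/4, the n-th term does not approach 0; divergence by the term test.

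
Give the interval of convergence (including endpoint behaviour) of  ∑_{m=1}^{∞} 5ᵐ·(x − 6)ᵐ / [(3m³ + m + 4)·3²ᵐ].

The ratio of consecutive coefficients is [(3m³ + m + 4)/(3(m+1)³ + (m+1) + 4)] · 5/9 → 5/9.
Thus R = 1/(5/9) = 9/5.
Endpoint x = 39/5: the terms are on the order of 1/m³, so the series converges absolutely by comparison with the p-series (p = 3 > 1).
At x = 21/5: the terms are on the order of 1/m³, so the series converges absolutely by comparison with the p-series (p = 3 > 1).

[21/5, 39/5]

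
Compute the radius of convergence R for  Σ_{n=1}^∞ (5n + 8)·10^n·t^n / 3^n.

By the ratio test, |a_{n+1}/a_n| = [(5(n+1) + 8)/(5n + 8)] · 10/3 → 10/3.
Convergence for |t| · 10/3 < 1, i.e. |t| < 3/10. So R = 3/10.

R = 3/10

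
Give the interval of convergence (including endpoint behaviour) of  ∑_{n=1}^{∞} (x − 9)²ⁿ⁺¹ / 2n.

(8, 10)

Apply the ratio test: |a_{n+1}| / |a_n| = 2n/2(n+1), which tends to 1 as n → ∞.
Writing y = (x − 9)², the series in y has radius 1, so |x − 9| < √(1) = 1 and R = 1.
When x = 10, the terms are asymptotic to a nonzero constant times 1/n, so the series diverges by limit comparison with Σ 1/n.
At x = 8: comparison with the harmonic series Σ 1/n shows the series diverges.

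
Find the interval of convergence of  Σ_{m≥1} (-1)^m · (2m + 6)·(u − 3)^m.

(2, 4)

The ratio of consecutive coefficients is (2(m+1) + 6)/(2m + 6) → 1.
So the series converges when |u − 3| < 1 and diverges when |u − 3| > 1; R = 1.
When u = 4, the terms have absolute value of order m, which does not tend to 0, so the series diverges by the divergence test.
Endpoint u = 2: the terms do not tend to 0, so the series diverges.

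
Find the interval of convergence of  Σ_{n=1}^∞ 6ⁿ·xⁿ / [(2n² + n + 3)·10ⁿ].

[-5/3, 5/3]

Apply the ratio test: |a_{n+1}| / |a_n| = [(2n² + n + 3)/(2(n+1)² + (n+1) + 3)] · 6/10, which tends to 3/5 as n → ∞.
Hence the series converges for |x| < 1/(3/5) = 5/3, so the radius of convergence is 5/3.
Check x = 5/3: absolute convergence follows by limit comparison with Σ 1/n².
Endpoint x = -5/3: absolute convergence follows by limit comparison with Σ 1/n².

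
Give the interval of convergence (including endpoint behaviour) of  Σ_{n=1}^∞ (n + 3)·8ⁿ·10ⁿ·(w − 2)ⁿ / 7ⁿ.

Ratio test: |a_{n+1}/a_n| = [((n+1) + 3)/(n + 3)] · 8·10/7 → 80/7 as n → ∞.
The series converges when 80/7 · |w − 2| < 1, giving R = 7/80.
When w = 167/80, the n-th term does not approach 0; divergence by the term test.
When w = 153/80, the n-th term does not approach 0; divergence by the term test.

(153/80, 167/80)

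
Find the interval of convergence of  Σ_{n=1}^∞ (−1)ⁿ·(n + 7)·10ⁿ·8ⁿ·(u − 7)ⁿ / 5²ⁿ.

(107/16, 117/16)

By the ratio test, |a_{n+1}/a_n| = [((n+1) + 7)/(n + 7)] · 10·8/25 → 16/5.
Hence the series converges for |u − 7| < 1/(16/5) = 5/16, so the radius of convergence is 5/16.
When u = 117/16, the terms do not tend to 0, so the series diverges.
When u = 107/16, the terms do not tend to 0, so the series diverges.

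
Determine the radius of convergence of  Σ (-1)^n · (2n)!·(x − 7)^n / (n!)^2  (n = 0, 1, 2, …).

Ratio test: |a_{n+1}/a_n| = (2n+1)·(2n+2)/(n+1)² → 4 as n → ∞.
Thus R = 1/(4) = 1/4.

R = 1/4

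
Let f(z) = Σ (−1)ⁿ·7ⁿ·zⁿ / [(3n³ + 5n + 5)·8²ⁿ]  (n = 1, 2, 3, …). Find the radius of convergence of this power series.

By the ratio test, |a_{n+1}/a_n| = [(3n³ + 5n + 5)/(3(n+1)³ + 5(n+1) + 5)] · 7/64 → 7/64.
The series converges when 7/64 · |z| < 1, giving R = 64/7.

R = 64/7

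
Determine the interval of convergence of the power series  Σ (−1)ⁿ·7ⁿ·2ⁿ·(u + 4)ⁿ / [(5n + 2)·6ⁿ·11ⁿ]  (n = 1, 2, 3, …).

(-61/7, 5/7]

The ratio of consecutive coefficients is [(5n + 2)/(5(n+1) + 2)] · 7·2/(6·11) → 7/33.
Hence the series converges for |u + 4| < 1/(7/33) = 33/7, so the radius of convergence is 33/7.
Check u = 5/7: convergence follows from the alternating series test (terms decrease monotonically to 0).
Check u = -61/7: comparison with the harmonic series Σ 1/n shows the series diverges.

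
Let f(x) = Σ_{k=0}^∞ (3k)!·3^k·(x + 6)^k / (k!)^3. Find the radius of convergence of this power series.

R = 1/81

By the ratio test, |a_{k+1}/a_k| = (3k+1)·(3k+2)·(3k+3)/(k+1)³ · 3 → 81.
Thus R = 1/(81) = 1/81.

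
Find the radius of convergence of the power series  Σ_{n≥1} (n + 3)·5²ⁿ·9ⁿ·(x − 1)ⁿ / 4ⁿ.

Ratio test: |a_{n+1}/a_n| = [((n+1) + 3)/(n + 3)] · 25·9/4 → 225/4 as n → ∞.
Convergence for |x − 1| · 225/4 < 1, i.e. |x − 1| < 4/225. So R = 4/225.

R = 4/225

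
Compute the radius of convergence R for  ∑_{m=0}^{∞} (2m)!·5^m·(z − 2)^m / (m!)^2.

R = 1/20

By the ratio test, |a_{m+1}/a_m| = (2m+1)·(2m+2)/(m+1)² · 5 → 20.
The series converges when 20 · |z − 2| < 1, giving R = 1/20.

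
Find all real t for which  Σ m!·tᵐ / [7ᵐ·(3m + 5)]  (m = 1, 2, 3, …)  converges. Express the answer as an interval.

The ratio of consecutive coefficients is (m+1) · 1/7 · (3m + 5)/(3(m+1) + 5) → ∞.
The ratio grows without bound, so the series diverges whenever t ≠ 0; it converges only at t = 0. R = 0.

{0}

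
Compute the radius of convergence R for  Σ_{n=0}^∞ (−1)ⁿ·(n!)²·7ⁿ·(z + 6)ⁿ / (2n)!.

R = 4/7

By the ratio test, |a_{n+1}/a_n| = (n+1)²/[(2n+1)·(2n+2)] · 7 → 7/4.
Thus R = 1/(7/4) = 4/7.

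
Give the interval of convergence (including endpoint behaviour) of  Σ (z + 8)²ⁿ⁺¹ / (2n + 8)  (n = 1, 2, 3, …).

The ratio of consecutive coefficients is (2n + 8)/(2(n+1) + 8) → 1.
Successive powers of (z + 8) differ by 2, so the series converges when |z + 8|² · 1 < 1, i.e. |z + 8| < √(1) = 1. So R = 1.
Endpoint z = -7: the terms are asymptotic to a nonzero constant times 1/n, so the series diverges by limit comparison with Σ 1/n.
When z = -9, the terms behave like c/n; limit comparison with the harmonic series gives divergence.

(-9, -7)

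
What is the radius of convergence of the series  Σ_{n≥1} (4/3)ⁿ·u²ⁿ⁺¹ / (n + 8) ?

By the ratio test, |a_{n+1}/a_n| = [(n + 8)/((n+1) + 8)] · 4/3 → 4/3.
Writing y = u², the series in y has radius 3/4, so |u| < √(3/4) and R = √3/2.

R = √3/2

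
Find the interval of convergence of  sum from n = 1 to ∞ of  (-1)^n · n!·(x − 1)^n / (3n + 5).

{1}

The ratio of consecutive coefficients is (n+1) · (3n + 5)/(3(n+1) + 5) → ∞.
The ratio grows without bound, so the series diverges whenever (x − 1) ≠ 0; it converges only at x = 1. R = 0.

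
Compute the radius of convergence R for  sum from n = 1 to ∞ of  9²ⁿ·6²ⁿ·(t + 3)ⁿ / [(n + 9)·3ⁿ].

The ratio of consecutive coefficients is [(n + 9)/((n+1) + 9)] · 81·36/3 → 972.
Thus R = 1/(972) = 1/972.

R = 1/972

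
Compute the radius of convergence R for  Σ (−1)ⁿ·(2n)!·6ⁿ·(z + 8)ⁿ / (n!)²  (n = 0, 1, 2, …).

R = 1/24

By the ratio test, |a_{n+1}/a_n| = (2n+1)·(2n+2)/(n+1)² · 6 → 24.
Thus R = 1/(24) = 1/24.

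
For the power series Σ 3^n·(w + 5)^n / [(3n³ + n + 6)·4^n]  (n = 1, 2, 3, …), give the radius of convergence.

Ratio test: |a_{n+1}/a_n| = [(3n³ + n + 6)/(3(n+1)³ + (n+1) + 6)] · 3/4 → 3/4 as n → ∞.
Convergence for |w + 5| · 3/4 < 1, i.e. |w + 5| < 4/3. So R = 4/3.

R = 4/3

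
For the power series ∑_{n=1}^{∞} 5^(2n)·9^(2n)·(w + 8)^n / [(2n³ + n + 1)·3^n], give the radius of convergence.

R = 1/675

Apply the ratio test: |a_{n+1}| / |a_n| = [(2n³ + n + 1)/(2(n+1)³ + (n+1) + 1)] · 25·81/3, which tends to 675 as n → ∞.
The series converges when 675 · |w + 8| < 1, giving R = 1/675.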